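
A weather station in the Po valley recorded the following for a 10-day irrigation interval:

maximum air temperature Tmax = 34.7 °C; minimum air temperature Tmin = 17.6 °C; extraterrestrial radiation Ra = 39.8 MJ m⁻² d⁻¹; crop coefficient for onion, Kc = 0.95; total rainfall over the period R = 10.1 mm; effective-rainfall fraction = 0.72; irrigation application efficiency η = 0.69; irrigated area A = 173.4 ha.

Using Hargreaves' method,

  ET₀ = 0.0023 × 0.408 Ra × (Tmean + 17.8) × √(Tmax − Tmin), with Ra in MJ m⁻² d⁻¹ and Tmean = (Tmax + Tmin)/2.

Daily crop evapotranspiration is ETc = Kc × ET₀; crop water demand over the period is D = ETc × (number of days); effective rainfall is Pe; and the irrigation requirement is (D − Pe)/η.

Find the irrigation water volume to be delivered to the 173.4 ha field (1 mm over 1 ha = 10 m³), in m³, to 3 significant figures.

Tmean = (34.7 + 17.6)/2 = 26.15 °C
0.408 Ra = 0.408 × 39.8 = 16.2384 mm/d equivalent
ET₀ = 0.0023 × 16.2384 × (26.15 + 17.8) × √17.1 = 0.0023 × 16.2384 × 43.95 × 4.1352 = 6.7878 mm/d
ETc = Kc × ET₀ = 0.95 × 6.7878 = 6.4484 mm/d
Crop demand D = ETc × 10 d = 6.4484 × 10 = 64.484 mm
Pe = 0.72 × 10.1 = 7.272 mm
D − Pe = 64.484 − 7.272 = 57.212 mm
Gross irrigation = 57.212 / 0.69 = 82.916 mm
Volume = 82.916 mm × 173.4 ha × 10 = 143776.3 m³

144000 m³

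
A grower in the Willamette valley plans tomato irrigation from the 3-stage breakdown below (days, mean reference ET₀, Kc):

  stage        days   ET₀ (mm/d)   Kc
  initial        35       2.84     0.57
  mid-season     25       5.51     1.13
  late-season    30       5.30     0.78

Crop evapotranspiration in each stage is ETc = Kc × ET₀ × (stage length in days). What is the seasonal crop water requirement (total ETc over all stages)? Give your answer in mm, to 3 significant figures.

initial: 0.57 × 2.84 × 35 = 56.66 mm
mid-season: 1.13 × 5.51 × 25 = 155.66 mm
late-season: 0.78 × 5.30 × 30 = 124.02 mm
Seasonal total = 336.34 mm

336 mm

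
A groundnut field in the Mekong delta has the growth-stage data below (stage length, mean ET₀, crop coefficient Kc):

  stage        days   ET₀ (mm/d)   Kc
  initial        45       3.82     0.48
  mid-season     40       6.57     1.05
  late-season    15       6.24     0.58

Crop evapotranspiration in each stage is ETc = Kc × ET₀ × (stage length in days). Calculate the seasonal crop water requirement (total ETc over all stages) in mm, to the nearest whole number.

initial: 0.48 × 3.82 × 45 = 82.51 mm
mid-season: 1.05 × 6.57 × 40 = 275.94 mm
late-season: 0.58 × 6.24 × 15 = 54.29 mm
Seasonal total = 412.74 mm

413 mm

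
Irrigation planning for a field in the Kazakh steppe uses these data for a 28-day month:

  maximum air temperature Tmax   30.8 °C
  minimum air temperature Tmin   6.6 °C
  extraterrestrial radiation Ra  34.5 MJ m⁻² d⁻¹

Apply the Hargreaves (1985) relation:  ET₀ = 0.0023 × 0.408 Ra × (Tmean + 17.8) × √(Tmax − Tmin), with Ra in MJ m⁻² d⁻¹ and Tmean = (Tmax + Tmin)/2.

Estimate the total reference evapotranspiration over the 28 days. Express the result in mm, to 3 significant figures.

163 mm

Tmean = (30.8 + 6.6)/2 = 18.70 °C
0.408 Ra = 0.408 × 34.5 = 14.0760 mm/d equivalent
ET₀ = 0.0023 × 14.0760 × (18.70 + 17.8) × √24.2 = 0.0023 × 14.0760 × 36.50 × 4.9193 = 5.8130 mm/d
Over 28 days: 5.8130 × 28 = 162.764 mm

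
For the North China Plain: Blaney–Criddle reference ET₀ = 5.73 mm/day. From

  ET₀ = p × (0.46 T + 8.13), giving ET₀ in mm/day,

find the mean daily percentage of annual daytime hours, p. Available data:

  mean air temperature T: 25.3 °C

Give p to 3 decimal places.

p = ET₀ / (0.46 T + 8.13) = 5.73 / (0.46 × 25.3 + 8.13) = 5.73 / 19.768 = 0.2899

0.290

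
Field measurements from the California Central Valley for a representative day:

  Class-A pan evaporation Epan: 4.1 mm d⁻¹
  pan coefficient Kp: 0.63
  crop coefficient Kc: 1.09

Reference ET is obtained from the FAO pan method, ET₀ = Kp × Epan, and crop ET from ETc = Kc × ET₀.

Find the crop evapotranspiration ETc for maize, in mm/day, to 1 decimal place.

ET₀ = 0.63 × 4.1 = 2.5830 mm/d
ETc = Kc × ET₀ = 1.09 × 2.5830 = 2.8155 mm/d

2.8 mm/day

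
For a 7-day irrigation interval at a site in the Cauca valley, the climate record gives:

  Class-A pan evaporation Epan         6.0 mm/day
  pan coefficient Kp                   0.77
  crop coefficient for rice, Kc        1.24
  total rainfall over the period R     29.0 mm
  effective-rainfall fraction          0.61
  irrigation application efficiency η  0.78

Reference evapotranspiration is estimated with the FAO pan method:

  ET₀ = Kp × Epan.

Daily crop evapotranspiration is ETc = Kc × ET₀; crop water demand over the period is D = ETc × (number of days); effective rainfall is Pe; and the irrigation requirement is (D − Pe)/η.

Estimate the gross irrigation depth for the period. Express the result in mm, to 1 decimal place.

28.7 mm

ET₀ = 0.77 × 6.0 = 4.6200 mm/d
ETc = Kc × ET₀ = 1.24 × 4.6200 = 5.7288 mm/d
Crop demand D = ETc × 7 d = 5.7288 × 7 = 40.102 mm
Pe = 0.61 × 29.0 = 17.690 mm
D − Pe = 40.102 − 17.690 = 22.412 mm
Gross irrigation = 22.412 / 0.78 = 28.733 mm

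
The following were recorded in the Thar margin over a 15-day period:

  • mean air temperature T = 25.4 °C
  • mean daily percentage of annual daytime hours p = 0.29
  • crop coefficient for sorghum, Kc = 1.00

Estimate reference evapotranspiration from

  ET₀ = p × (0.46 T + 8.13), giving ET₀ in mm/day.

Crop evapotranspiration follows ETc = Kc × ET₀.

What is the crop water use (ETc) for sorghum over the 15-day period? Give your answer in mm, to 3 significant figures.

86.2 mm

ET₀ = 0.29 × (0.46 × 25.4 + 8.13) = 0.29 × 19.814 = 5.7461 mm/d
ETc = Kc × ET₀ = 1.00 × 5.7461 = 5.7461 mm/d
Over 15 days: 5.7461 × 15 = 86.192 mm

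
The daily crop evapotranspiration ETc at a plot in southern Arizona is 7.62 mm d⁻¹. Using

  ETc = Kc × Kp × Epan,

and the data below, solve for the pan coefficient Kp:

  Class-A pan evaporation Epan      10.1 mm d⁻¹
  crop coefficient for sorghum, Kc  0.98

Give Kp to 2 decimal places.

0.77

ETc = Kc × Kp × Epan  ⇒  Kp = ETc / (Kc × Epan)
Kp = 7.62 / (0.98 × 10.1) = 7.62 / 9.898 = 0.7699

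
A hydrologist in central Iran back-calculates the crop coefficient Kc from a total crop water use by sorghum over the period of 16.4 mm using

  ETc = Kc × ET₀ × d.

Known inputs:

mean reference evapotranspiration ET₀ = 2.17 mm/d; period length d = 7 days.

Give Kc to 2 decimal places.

ETc = Kc × ET₀ × d  ⇒  Kc = ETc / (ET₀ × d)
Kc = 16.4 / (2.17 × 7) = 16.4 / 15.19 = 1.0797

1.08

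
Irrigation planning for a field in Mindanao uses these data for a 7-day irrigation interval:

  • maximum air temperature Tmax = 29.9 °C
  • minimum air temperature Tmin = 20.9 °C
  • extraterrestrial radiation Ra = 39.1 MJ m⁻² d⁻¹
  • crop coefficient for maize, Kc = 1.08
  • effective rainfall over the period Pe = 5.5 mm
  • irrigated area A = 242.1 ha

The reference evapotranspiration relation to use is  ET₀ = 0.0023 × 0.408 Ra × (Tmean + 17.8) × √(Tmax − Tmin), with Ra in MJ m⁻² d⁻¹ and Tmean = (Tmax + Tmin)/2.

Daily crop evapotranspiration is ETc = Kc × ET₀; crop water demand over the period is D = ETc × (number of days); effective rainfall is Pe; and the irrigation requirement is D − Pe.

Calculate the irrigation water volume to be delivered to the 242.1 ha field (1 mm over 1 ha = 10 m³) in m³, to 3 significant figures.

73700 m³

Tmean = (29.9 + 20.9)/2 = 25.40 °C
0.408 Ra = 0.408 × 39.1 = 15.9528 mm/d equivalent
ET₀ = 0.0023 × 15.9528 × (25.40 + 17.8) × √9.0 = 0.0023 × 15.9528 × 43.20 × 3.0000 = 4.7552 mm/d
ETc = Kc × ET₀ = 1.08 × 4.7552 = 5.1356 mm/d
Crop demand D = ETc × 7 d = 5.1356 × 7 = 35.949 mm
D − Pe = 35.949 − 5.5 = 30.449 mm
Volume = 30.449 mm × 242.1 ha × 10 = 73717.0 m³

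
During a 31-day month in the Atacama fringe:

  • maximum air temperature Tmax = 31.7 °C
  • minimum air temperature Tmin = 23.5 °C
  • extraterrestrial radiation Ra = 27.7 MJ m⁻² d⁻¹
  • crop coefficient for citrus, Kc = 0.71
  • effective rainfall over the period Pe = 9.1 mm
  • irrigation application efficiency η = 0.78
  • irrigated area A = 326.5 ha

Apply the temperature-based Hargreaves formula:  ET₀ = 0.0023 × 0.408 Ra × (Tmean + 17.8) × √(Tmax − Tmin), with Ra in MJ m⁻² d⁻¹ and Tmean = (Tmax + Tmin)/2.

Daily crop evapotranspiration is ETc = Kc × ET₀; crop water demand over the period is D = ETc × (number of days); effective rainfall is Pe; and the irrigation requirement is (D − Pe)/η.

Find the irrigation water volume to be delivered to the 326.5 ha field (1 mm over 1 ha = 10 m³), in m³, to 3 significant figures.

Tmean = (31.7 + 23.5)/2 = 27.60 °C
0.408 Ra = 0.408 × 27.7 = 11.3016 mm/d equivalent
ET₀ = 0.0023 × 11.3016 × (27.60 + 17.8) × √8.2 = 0.0023 × 11.3016 × 45.40 × 2.8636 = 3.3794 mm/d
ETc = Kc × ET₀ = 0.71 × 3.3794 = 2.3994 mm/d
Crop demand D = ETc × 31 d = 2.3994 × 31 = 74.381 mm
D − Pe = 74.381 − 9.1 = 65.281 mm
Gross irrigation = 65.281 / 0.78 = 83.694 mm
Volume = 83.694 mm × 326.5 ha × 10 = 273260.9 m³

273000 m³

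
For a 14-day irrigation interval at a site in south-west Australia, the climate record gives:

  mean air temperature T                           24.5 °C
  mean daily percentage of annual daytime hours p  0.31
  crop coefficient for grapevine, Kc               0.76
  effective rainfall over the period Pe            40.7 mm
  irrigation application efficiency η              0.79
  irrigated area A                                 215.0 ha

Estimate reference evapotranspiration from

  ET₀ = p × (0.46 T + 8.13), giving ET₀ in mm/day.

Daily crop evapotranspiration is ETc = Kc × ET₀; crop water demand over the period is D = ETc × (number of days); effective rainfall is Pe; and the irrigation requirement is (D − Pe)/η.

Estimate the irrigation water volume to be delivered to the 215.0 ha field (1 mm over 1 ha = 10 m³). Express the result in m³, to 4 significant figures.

ET₀ = 0.31 × (0.46 × 24.5 + 8.13) = 0.31 × 19.400 = 6.0140 mm/d
ETc = Kc × ET₀ = 0.76 × 6.0140 = 4.5706 mm/d
Crop demand D = ETc × 14 d = 4.5706 × 14 = 63.988 mm
D − Pe = 63.988 − 40.7 = 23.288 mm
Gross irrigation = 23.288 / 0.79 = 29.478 mm
Volume = 29.478 mm × 215.0 ha × 10 = 63377.7 m³

63380 m³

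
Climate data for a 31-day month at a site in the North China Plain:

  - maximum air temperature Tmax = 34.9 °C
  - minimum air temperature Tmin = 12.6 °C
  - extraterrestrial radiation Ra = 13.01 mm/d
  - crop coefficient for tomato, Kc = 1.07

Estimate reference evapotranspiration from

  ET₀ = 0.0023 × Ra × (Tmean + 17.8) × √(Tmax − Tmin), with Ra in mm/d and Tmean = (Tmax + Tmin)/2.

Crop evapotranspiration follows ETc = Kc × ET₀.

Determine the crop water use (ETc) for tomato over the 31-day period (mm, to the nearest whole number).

Tmean = (34.9 + 12.6)/2 = 23.75 °C
ET₀ = 0.0023 × 13.01 × (23.75 + 17.8) × √22.3 = 0.0023 × 13.01 × 41.55 × 4.7223 = 5.8712 mm/d
ETc = Kc × ET₀ = 1.07 × 5.8712 = 6.2822 mm/d
Over 31 days: 6.2822 × 31 = 194.748 mm

195 mm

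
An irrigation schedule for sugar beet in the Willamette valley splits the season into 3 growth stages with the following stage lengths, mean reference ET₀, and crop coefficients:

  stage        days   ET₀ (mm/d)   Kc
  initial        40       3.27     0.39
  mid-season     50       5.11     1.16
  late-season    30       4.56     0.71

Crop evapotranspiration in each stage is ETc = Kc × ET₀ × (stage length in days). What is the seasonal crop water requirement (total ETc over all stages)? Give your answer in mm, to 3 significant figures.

445 mm

initial: 0.39 × 3.27 × 40 = 51.01 mm
mid-season: 1.16 × 5.11 × 50 = 296.38 mm
late-season: 0.71 × 4.56 × 30 = 97.13 mm
Seasonal total = 444.52 mm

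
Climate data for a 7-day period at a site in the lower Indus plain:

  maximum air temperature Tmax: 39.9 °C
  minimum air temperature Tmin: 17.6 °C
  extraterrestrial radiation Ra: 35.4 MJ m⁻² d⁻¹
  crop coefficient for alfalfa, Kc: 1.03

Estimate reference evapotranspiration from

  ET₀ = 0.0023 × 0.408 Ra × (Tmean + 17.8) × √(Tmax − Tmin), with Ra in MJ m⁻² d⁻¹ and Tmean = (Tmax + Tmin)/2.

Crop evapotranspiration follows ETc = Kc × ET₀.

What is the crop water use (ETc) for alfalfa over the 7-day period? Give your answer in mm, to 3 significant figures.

52.7 mm

Tmean = (39.9 + 17.6)/2 = 28.75 °C
0.408 Ra = 0.408 × 35.4 = 14.4432 mm/d equivalent
ET₀ = 0.0023 × 14.4432 × (28.75 + 17.8) × √22.3 = 0.0023 × 14.4432 × 46.55 × 4.7223 = 7.3024 mm/d
ETc = Kc × ET₀ = 1.03 × 7.3024 = 7.5215 mm/d
Over 7 days: 7.5215 × 7 = 52.651 mm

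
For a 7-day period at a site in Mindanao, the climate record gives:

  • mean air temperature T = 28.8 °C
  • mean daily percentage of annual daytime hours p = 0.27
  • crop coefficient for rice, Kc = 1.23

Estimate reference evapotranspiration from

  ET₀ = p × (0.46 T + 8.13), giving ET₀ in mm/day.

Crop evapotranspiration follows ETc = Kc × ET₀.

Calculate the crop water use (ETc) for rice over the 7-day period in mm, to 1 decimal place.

ET₀ = 0.27 × (0.46 × 28.8 + 8.13) = 0.27 × 21.378 = 5.7721 mm/d
ETc = Kc × ET₀ = 1.23 × 5.7721 = 7.0997 mm/d
Over 7 days: 7.0997 × 7 = 49.698 mm

49.7 mm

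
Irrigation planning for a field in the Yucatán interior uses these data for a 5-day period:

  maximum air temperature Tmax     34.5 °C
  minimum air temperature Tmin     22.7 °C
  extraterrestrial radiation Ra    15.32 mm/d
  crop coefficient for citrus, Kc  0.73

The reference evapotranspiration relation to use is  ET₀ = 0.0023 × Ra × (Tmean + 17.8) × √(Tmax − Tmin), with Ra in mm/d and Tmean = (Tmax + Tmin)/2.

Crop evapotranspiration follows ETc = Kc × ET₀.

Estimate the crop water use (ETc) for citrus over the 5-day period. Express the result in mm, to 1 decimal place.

Tmean = (34.5 + 22.7)/2 = 28.60 °C
ET₀ = 0.0023 × 15.32 × (28.60 + 17.8) × √11.8 = 0.0023 × 15.32 × 46.40 × 3.4351 = 5.6162 mm/d
ETc = Kc × ET₀ = 0.73 × 5.6162 = 4.0998 mm/d
Over 5 days: 4.0998 × 5 = 20.499 mm

20.5 mm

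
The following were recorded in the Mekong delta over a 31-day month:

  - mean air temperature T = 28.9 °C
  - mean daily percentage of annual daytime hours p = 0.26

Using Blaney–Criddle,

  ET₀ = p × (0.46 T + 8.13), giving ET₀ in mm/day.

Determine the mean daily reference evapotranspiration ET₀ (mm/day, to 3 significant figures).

5.57 mm/day

ET₀ = 0.26 × (0.46 × 28.9 + 8.13) = 0.26 × 21.424 = 5.5702 mm/d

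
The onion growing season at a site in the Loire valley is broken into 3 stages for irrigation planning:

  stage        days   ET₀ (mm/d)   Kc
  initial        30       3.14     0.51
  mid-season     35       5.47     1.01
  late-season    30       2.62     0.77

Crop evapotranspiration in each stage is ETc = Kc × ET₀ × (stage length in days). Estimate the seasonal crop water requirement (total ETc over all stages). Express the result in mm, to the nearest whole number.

302 mm

initial: 0.51 × 3.14 × 30 = 48.04 mm
mid-season: 1.01 × 5.47 × 35 = 193.36 mm
late-season: 0.77 × 2.62 × 30 = 60.52 mm
Seasonal total = 301.92 mm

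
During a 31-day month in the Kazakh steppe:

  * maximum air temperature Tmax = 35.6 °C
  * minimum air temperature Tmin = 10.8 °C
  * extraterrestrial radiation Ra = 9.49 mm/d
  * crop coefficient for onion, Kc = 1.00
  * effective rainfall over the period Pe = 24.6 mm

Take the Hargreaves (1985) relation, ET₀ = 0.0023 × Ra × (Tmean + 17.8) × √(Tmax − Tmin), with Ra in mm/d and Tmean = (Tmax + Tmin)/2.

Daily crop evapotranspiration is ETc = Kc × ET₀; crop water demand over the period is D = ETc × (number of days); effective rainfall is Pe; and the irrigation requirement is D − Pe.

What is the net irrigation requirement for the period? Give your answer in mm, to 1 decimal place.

Tmean = (35.6 + 10.8)/2 = 23.20 °C
ET₀ = 0.0023 × 9.49 × (23.20 + 17.8) × √24.8 = 0.0023 × 9.49 × 41.00 × 4.9800 = 4.4566 mm/d
ETc = Kc × ET₀ = 1.00 × 4.4566 = 4.4566 mm/d
Crop demand D = ETc × 31 d = 4.4566 × 31 = 138.155 mm
D − Pe = 138.155 − 24.6 = 113.555 mm

113.6 mm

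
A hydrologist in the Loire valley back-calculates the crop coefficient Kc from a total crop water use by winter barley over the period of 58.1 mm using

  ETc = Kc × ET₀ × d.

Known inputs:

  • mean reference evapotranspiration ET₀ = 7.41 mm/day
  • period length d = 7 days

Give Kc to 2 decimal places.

1.12

ETc = Kc × ET₀ × d  ⇒  Kc = ETc / (ET₀ × d)
Kc = 58.1 / (7.41 × 7) = 58.1 / 51.87 = 1.1201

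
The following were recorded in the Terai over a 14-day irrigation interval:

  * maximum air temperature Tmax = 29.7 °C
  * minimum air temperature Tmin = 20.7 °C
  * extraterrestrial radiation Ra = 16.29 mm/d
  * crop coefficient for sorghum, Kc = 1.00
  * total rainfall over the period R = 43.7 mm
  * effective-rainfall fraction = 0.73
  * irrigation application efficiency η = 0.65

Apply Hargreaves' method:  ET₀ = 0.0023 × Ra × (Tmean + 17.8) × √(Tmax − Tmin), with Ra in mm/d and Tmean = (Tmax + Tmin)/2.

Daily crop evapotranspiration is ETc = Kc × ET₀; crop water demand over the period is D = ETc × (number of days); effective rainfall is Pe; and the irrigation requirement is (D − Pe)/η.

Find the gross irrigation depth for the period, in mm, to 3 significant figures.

Tmean = (29.7 + 20.7)/2 = 25.20 °C
ET₀ = 0.0023 × 16.29 × (25.20 + 17.8) × √9.0 = 0.0023 × 16.29 × 43.00 × 3.0000 = 4.8332 mm/d
ETc = Kc × ET₀ = 1.00 × 4.8332 = 4.8332 mm/d
Crop demand D = ETc × 14 d = 4.8332 × 14 = 67.665 mm
Pe = 0.73 × 43.7 = 31.901 mm
D − Pe = 67.665 − 31.901 = 35.764 mm
Gross irrigation = 35.764 / 0.65 = 55.022 mm

55.0 mm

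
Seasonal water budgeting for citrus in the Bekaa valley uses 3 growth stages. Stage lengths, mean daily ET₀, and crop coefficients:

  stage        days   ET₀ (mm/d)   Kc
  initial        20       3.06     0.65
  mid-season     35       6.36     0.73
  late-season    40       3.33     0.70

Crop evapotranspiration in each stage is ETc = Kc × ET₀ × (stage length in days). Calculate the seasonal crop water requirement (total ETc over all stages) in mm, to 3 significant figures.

296 mm

initial: 0.65 × 3.06 × 20 = 39.78 mm
mid-season: 0.73 × 6.36 × 35 = 162.50 mm
late-season: 0.70 × 3.33 × 40 = 93.24 mm
Seasonal total = 295.52 mm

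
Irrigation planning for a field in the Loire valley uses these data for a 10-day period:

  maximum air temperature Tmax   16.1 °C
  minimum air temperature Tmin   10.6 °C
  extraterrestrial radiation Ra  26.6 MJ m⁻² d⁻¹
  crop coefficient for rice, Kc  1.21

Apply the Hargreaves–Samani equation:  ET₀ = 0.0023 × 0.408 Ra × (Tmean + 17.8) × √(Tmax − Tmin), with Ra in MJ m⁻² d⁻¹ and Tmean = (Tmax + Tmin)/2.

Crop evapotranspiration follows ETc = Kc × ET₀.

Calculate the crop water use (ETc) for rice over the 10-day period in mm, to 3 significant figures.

Tmean = (16.1 + 10.6)/2 = 13.35 °C
0.408 Ra = 0.408 × 26.6 = 10.8528 mm/d equivalent
ET₀ = 0.0023 × 10.8528 × (13.35 + 17.8) × √5.5 = 0.0023 × 10.8528 × 31.15 × 2.3452 = 1.8235 mm/d
ETc = Kc × ET₀ = 1.21 × 1.8235 = 2.2064 mm/d
Over 10 days: 2.2064 × 10 = 22.064 mm

22.1 mm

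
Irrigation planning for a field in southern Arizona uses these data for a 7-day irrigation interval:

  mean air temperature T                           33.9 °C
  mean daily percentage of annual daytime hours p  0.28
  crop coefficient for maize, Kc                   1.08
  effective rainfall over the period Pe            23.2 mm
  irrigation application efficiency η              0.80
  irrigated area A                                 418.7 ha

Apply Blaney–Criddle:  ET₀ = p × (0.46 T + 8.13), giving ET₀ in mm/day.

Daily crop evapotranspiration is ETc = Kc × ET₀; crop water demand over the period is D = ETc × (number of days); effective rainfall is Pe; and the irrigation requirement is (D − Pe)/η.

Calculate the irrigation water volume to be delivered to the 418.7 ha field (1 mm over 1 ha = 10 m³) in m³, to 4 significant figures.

ET₀ = 0.28 × (0.46 × 33.9 + 8.13) = 0.28 × 23.724 = 6.6427 mm/d
ETc = Kc × ET₀ = 1.08 × 6.6427 = 7.1741 mm/d
Crop demand D = ETc × 7 d = 7.1741 × 7 = 50.219 mm
D − Pe = 50.219 − 23.2 = 27.019 mm
Gross irrigation = 27.019 / 0.80 = 33.774 mm
Volume = 33.774 mm × 418.7 ha × 10 = 141411.7 m³

141400 m³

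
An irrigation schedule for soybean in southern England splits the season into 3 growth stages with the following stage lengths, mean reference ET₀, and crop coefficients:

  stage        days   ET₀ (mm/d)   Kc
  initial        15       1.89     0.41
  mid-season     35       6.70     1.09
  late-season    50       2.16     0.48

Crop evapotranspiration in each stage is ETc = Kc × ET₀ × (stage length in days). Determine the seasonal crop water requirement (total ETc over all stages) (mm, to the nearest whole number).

319 mm

initial: 0.41 × 1.89 × 15 = 11.62 mm
mid-season: 1.09 × 6.70 × 35 = 255.61 mm
late-season: 0.48 × 2.16 × 50 = 51.84 mm
Seasonal total = 319.07 mm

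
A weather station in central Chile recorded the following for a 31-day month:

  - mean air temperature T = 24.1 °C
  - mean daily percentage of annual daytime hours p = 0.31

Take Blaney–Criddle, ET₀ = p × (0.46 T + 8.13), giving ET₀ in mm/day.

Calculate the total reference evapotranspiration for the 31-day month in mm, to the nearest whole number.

185 mm

ET₀ = 0.31 × (0.46 × 24.1 + 8.13) = 0.31 × 19.216 = 5.9570 mm/d
Monthly total = 5.9570 × 31 = 184.667 mm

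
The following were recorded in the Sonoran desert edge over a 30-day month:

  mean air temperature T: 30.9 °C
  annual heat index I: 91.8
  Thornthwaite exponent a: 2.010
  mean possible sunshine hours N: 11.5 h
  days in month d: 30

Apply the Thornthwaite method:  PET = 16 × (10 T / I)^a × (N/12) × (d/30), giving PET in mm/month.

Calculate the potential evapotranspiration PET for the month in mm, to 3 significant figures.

176 mm

10T/I = 10 × 30.9 / 91.8 = 3.3660
(10T/I)^a = 3.3660^2.010 = 11.4683
Uncorrected PET = 16 × 11.4683 = 183.493 mm
Correction = (N/12)(d/30) = (11.5/12)(30/30) = 0.9583
PET = 183.493 × 0.9583 = 175.841 mm/month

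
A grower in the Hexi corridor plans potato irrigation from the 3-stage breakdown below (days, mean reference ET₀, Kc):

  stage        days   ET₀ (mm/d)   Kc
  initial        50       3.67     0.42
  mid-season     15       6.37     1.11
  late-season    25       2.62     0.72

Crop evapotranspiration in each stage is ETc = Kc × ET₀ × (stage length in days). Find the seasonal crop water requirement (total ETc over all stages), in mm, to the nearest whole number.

230 mm

initial: 0.42 × 3.67 × 50 = 77.07 mm
mid-season: 1.11 × 6.37 × 15 = 106.06 mm
late-season: 0.72 × 2.62 × 25 = 47.16 mm
Seasonal total = 230.29 mm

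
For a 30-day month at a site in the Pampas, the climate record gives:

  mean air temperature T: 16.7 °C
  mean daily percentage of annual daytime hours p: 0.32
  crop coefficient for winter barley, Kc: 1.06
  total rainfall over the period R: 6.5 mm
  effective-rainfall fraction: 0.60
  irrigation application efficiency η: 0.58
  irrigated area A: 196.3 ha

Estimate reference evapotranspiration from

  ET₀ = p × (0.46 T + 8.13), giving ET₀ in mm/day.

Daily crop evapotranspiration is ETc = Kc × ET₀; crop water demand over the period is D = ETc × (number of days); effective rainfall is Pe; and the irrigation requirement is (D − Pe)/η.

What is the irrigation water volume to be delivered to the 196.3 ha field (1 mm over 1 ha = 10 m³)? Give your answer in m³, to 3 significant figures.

531000 m³

ET₀ = 0.32 × (0.46 × 16.7 + 8.13) = 0.32 × 15.812 = 5.0598 mm/d
ETc = Kc × ET₀ = 1.06 × 5.0598 = 5.3634 mm/d
Crop demand D = ETc × 30 d = 5.3634 × 30 = 160.902 mm
Pe = 0.60 × 6.5 = 3.900 mm
D − Pe = 160.902 − 3.900 = 157.002 mm
Gross irrigation = 157.002 / 0.58 = 270.693 mm
Volume = 270.693 mm × 196.3 ha × 10 = 531370.4 m³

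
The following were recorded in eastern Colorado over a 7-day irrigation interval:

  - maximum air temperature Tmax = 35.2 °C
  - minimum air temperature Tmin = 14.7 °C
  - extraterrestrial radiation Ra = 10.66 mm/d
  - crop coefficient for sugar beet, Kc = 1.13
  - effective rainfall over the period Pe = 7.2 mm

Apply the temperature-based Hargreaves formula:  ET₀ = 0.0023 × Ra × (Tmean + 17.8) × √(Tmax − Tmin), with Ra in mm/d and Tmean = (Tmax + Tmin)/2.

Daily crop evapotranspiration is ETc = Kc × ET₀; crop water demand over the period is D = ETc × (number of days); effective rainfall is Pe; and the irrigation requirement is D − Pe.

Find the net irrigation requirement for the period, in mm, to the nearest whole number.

30 mm

Tmean = (35.2 + 14.7)/2 = 24.95 °C
ET₀ = 0.0023 × 10.66 × (24.95 + 17.8) × √20.5 = 0.0023 × 10.66 × 42.75 × 4.5277 = 4.7457 mm/d
ETc = Kc × ET₀ = 1.13 × 4.7457 = 5.3626 mm/d
Crop demand D = ETc × 7 d = 5.3626 × 7 = 37.538 mm
D − Pe = 37.538 − 7.2 = 30.338 mm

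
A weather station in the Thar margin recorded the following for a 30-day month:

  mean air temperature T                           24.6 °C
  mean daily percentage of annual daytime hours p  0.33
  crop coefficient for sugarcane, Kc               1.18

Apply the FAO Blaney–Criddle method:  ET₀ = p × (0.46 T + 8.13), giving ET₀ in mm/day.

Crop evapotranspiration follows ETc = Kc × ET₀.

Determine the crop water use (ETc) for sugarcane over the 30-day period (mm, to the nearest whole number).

227 mm

ET₀ = 0.33 × (0.46 × 24.6 + 8.13) = 0.33 × 19.446 = 6.4172 mm/d
ETc = Kc × ET₀ = 1.18 × 6.4172 = 7.5723 mm/d
Over 30 days: 7.5723 × 30 = 227.169 mm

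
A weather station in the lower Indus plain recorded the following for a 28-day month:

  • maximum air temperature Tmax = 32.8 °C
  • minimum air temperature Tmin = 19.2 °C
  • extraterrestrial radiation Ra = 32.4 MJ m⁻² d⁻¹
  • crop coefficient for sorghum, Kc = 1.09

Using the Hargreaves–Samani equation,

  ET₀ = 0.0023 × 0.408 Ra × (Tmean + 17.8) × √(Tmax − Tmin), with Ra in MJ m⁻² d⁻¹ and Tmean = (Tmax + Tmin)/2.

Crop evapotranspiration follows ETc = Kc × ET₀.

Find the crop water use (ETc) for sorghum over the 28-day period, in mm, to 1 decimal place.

Tmean = (32.8 + 19.2)/2 = 26.00 °C
0.408 Ra = 0.408 × 32.4 = 13.2192 mm/d equivalent
ET₀ = 0.0023 × 13.2192 × (26.00 + 17.8) × √13.6 = 0.0023 × 13.2192 × 43.80 × 3.6878 = 4.9111 mm/d
ETc = Kc × ET₀ = 1.09 × 4.9111 = 5.3531 mm/d
Over 28 days: 5.3531 × 28 = 149.887 mm

149.9 mm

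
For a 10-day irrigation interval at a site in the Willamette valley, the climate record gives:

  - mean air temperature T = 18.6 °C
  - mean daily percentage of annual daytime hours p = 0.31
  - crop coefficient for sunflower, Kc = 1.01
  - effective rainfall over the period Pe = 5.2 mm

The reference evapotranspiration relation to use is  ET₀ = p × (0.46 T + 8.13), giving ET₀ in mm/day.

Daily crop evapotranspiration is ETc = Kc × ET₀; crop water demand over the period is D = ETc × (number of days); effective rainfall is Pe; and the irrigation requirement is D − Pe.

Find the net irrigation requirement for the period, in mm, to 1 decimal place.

47.0 mm

ET₀ = 0.31 × (0.46 × 18.6 + 8.13) = 0.31 × 16.686 = 5.1727 mm/d
ETc = Kc × ET₀ = 1.01 × 5.1727 = 5.2244 mm/d
Crop demand D = ETc × 10 d = 5.2244 × 10 = 52.244 mm
D − Pe = 52.244 − 5.2 = 47.044 mm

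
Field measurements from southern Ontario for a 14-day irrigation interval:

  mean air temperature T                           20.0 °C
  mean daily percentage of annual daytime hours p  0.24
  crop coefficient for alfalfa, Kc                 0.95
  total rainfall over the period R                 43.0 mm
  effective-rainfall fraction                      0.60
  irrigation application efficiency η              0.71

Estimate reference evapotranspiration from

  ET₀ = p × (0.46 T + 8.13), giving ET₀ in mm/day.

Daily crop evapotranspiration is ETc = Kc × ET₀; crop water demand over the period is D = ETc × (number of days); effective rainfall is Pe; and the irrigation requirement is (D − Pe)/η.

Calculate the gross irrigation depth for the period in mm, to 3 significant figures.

ET₀ = 0.24 × (0.46 × 20.0 + 8.13) = 0.24 × 17.330 = 4.1592 mm/d
ETc = Kc × ET₀ = 0.95 × 4.1592 = 3.9512 mm/d
Crop demand D = ETc × 14 d = 3.9512 × 14 = 55.317 mm
Pe = 0.60 × 43.0 = 25.800 mm
D − Pe = 55.317 − 25.800 = 29.517 mm
Gross irrigation = 29.517 / 0.71 = 41.573 mm

41.6 mm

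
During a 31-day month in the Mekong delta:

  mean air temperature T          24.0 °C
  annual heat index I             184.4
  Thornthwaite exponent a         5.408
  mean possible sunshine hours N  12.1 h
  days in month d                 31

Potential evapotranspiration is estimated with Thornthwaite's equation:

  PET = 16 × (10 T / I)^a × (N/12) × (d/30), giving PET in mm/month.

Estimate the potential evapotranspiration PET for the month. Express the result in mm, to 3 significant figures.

10T/I = 10 × 24.0 / 184.4 = 1.3015
(10T/I)^a = 1.3015^5.408 = 4.1583
Uncorrected PET = 16 × 4.1583 = 66.533 mm
Correction = (N/12)(d/30) = (12.1/12)(31/30) = 1.0419
PET = 66.533 × 1.0419 = 69.321 mm/month

69.3 mm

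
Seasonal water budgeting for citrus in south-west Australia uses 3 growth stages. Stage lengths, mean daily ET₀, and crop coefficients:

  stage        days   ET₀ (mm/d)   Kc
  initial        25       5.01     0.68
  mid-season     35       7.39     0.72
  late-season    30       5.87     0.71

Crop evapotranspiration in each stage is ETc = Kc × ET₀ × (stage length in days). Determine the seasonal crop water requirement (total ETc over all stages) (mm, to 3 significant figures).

initial: 0.68 × 5.01 × 25 = 85.17 mm
mid-season: 0.72 × 7.39 × 35 = 186.23 mm
late-season: 0.71 × 5.87 × 30 = 125.03 mm
Seasonal total = 396.43 mm

396 mm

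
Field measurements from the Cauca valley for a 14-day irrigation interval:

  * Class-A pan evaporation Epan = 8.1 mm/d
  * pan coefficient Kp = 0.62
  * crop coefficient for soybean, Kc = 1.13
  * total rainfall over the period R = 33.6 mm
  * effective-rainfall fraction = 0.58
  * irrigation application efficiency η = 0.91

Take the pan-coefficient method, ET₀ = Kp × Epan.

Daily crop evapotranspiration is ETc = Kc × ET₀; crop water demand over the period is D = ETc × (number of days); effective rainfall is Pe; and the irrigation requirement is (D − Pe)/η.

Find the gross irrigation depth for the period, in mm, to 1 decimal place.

ET₀ = 0.62 × 8.1 = 5.0220 mm/d
ETc = Kc × ET₀ = 1.13 × 5.0220 = 5.6749 mm/d
Crop demand D = ETc × 14 d = 5.6749 × 14 = 79.449 mm
Pe = 0.58 × 33.6 = 19.488 mm
D − Pe = 79.449 − 19.488 = 59.961 mm
Gross irrigation = 59.961 / 0.91 = 65.891 mm

65.9 mm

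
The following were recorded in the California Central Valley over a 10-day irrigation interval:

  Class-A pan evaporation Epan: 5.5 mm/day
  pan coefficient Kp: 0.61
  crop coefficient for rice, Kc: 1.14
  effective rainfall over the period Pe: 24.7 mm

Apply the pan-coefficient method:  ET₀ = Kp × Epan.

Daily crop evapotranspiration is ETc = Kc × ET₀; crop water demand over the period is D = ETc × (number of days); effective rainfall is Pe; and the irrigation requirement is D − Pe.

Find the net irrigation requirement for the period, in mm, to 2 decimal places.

13.55 mm

ET₀ = 0.61 × 5.5 = 3.3550 mm/d
ETc = Kc × ET₀ = 1.14 × 3.3550 = 3.8247 mm/d
Crop demand D = ETc × 10 d = 3.8247 × 10 = 38.247 mm
D − Pe = 38.247 − 24.7 = 13.547 mm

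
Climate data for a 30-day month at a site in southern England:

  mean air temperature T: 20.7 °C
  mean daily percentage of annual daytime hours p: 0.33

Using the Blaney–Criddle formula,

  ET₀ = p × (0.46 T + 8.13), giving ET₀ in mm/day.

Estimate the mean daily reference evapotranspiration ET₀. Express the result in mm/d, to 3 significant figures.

5.83 mm/d

ET₀ = 0.33 × (0.46 × 20.7 + 8.13) = 0.33 × 17.652 = 5.8252 mm/d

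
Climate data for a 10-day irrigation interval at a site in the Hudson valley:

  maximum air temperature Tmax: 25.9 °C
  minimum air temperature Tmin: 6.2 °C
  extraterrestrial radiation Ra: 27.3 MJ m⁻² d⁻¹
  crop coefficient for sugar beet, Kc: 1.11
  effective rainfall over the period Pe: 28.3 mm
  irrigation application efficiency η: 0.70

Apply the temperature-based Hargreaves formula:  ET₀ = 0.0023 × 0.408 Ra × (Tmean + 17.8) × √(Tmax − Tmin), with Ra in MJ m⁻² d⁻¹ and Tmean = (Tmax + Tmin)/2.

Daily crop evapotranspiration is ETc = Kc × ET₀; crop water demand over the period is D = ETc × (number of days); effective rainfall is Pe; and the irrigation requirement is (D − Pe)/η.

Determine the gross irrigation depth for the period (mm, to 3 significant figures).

Tmean = (25.9 + 6.2)/2 = 16.05 °C
0.408 Ra = 0.408 × 27.3 = 11.1384 mm/d equivalent
ET₀ = 0.0023 × 11.1384 × (16.05 + 17.8) × √19.7 = 0.0023 × 11.1384 × 33.85 × 4.4385 = 3.8490 mm/d
ETc = Kc × ET₀ = 1.11 × 3.8490 = 4.2724 mm/d
Crop demand D = ETc × 10 d = 4.2724 × 10 = 42.724 mm
D − Pe = 42.724 − 28.3 = 14.424 mm
Gross irrigation = 14.424 / 0.70 = 20.606 mm

20.6 mm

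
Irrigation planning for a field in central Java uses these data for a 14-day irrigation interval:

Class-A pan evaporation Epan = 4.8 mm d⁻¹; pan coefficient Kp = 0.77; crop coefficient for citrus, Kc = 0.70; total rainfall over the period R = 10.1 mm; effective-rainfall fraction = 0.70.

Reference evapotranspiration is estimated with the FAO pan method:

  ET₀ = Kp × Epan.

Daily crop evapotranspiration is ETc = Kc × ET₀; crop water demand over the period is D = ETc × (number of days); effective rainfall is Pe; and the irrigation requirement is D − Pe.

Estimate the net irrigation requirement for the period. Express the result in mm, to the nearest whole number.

29 mm

ET₀ = 0.77 × 4.8 = 3.6960 mm/d
ETc = Kc × ET₀ = 0.70 × 3.6960 = 2.5872 mm/d
Crop demand D = ETc × 14 d = 2.5872 × 14 = 36.221 mm
Pe = 0.70 × 10.1 = 7.070 mm
D − Pe = 36.221 − 7.070 = 29.151 mm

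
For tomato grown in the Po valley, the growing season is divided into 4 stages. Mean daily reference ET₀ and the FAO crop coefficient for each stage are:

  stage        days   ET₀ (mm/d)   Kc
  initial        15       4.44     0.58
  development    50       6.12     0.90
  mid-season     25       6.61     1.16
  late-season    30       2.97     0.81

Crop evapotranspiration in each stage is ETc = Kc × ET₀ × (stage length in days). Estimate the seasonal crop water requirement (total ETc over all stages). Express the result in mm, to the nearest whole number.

578 mm

initial: 0.58 × 4.44 × 15 = 38.63 mm
development: 0.90 × 6.12 × 50 = 275.40 mm
mid-season: 1.16 × 6.61 × 25 = 191.69 mm
late-season: 0.81 × 2.97 × 30 = 72.17 mm
Seasonal total = 577.89 mm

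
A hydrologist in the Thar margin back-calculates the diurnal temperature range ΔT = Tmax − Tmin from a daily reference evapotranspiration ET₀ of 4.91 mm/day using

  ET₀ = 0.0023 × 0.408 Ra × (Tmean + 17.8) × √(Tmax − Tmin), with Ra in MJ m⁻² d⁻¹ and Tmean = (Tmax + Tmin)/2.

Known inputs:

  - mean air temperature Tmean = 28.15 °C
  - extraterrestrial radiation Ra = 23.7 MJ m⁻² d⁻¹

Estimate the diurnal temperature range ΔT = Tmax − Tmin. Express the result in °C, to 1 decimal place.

√ΔT = ET₀ / [0.0023 × 0.408 × Ra × (Tmean+17.8)] = 4.91 / (0.0023 × 9.6696 × 45.95) = 4.8046
ΔT = 4.8046² = 23.084 °C

23.1 °C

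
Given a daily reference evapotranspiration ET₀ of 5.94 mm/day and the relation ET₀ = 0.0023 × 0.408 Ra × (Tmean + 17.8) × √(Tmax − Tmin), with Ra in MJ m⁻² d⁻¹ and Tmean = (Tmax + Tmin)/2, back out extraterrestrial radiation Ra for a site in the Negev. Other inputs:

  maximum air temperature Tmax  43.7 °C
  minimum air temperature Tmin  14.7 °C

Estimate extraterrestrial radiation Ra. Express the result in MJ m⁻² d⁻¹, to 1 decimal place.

25.0 MJ m⁻² d⁻¹

Tmean = (43.7+14.7)/2 = 29.20 °C; ΔT = 29.0
Ra = ET₀ / [0.0023 × 0.408 × (Tmean+17.8) × √ΔT]
   = 5.94 / (0.0023 × 0.408 × 47.00 × 5.3852) = 25.009 MJ m⁻² d⁻¹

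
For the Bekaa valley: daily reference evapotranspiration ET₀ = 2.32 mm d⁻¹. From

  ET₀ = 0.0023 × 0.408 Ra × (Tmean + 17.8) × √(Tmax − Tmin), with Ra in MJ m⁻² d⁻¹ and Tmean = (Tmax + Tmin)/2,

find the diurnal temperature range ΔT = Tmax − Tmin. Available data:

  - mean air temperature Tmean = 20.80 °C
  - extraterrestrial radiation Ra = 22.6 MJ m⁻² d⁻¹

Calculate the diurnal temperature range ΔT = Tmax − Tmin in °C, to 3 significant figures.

√ΔT = ET₀ / [0.0023 × 0.408 × Ra × (Tmean+17.8)] = 2.32 / (0.0023 × 9.2208 × 38.60) = 2.8340
ΔT = 2.8340² = 8.032 °C

8.03 °C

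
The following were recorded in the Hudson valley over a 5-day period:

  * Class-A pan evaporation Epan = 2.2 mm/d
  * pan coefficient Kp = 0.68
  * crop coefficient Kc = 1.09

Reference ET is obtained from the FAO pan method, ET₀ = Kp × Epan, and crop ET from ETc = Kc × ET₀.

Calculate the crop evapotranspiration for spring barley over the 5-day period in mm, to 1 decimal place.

8.2 mm

ET₀ = 0.68 × 2.2 = 1.4960 mm/d
ETc = Kc × ET₀ = 1.09 × 1.4960 = 1.6306 mm/d
Over 5 days: 1.6306 × 5 = 8.153 mm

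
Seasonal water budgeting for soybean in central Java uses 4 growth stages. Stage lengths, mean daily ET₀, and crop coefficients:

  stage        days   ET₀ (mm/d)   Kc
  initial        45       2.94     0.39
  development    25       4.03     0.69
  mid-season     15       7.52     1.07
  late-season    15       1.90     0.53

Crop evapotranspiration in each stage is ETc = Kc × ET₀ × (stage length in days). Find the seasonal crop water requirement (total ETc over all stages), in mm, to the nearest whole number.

257 mm

initial: 0.39 × 2.94 × 45 = 51.60 mm
development: 0.69 × 4.03 × 25 = 69.52 mm
mid-season: 1.07 × 7.52 × 15 = 120.70 mm
late-season: 0.53 × 1.90 × 15 = 15.11 mm
Seasonal total = 256.93 mm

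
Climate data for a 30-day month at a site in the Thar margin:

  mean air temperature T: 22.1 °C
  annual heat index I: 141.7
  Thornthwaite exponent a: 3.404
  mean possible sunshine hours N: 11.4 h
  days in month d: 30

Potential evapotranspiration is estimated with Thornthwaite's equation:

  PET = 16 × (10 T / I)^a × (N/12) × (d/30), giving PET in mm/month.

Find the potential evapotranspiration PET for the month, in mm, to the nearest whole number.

69 mm

10T/I = 10 × 22.1 / 141.7 = 1.5596
(10T/I)^a = 1.5596^3.404 = 4.5396
Uncorrected PET = 16 × 4.5396 = 72.634 mm
Correction = (N/12)(d/30) = (11.4/12)(30/30) = 0.9500
PET = 72.634 × 0.9500 = 69.002 mm/month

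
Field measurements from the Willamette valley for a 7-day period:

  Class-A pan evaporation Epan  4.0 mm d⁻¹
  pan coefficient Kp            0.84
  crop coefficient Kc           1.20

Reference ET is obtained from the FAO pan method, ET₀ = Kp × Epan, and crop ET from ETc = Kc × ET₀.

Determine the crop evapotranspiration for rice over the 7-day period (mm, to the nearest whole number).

28 mm

ET₀ = 0.84 × 4.0 = 3.3600 mm/d
ETc = Kc × ET₀ = 1.20 × 3.3600 = 4.0320 mm/d
Over 7 days: 4.0320 × 7 = 28.224 mm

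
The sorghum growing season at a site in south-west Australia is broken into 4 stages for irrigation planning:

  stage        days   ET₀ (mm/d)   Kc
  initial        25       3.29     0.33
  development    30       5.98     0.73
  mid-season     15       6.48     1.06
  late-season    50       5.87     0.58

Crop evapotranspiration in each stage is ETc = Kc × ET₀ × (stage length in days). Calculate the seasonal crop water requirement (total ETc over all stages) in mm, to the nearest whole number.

initial: 0.33 × 3.29 × 25 = 27.14 mm
development: 0.73 × 5.98 × 30 = 130.96 mm
mid-season: 1.06 × 6.48 × 15 = 103.03 mm
late-season: 0.58 × 5.87 × 50 = 170.23 mm
Seasonal total = 431.36 mm

431 mm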